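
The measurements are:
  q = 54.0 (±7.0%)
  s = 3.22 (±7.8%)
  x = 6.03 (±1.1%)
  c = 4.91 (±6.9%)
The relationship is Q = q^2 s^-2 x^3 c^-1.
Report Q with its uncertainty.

Relative error in a monomial: (δQ/Q)² = Σ (nᵢ · δxᵢ/xᵢ)².
  (2·δq/q)² = (2×0.0700)² = 0.0196;  (-2·δs/s)² = (-2×0.0780)² = 0.0243;  (3·δx/x)² = (3×0.0110)² = 0.00109;  (-1·δc/c)² = (-1×0.0690)² = 0.00476
δQ/Q = √(0.0498) = 0.223
Q = 12600, so δQ = 0.223 × 12600 = 2800.

12600 ± 2800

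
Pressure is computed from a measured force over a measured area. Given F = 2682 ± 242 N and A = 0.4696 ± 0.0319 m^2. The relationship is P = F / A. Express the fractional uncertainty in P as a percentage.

11.3%

P is a product of powers, so relative uncertainties combine in quadrature:
  (1·δF/F)² = (1×0.0902)² = 0.00814;  (-1·δA/A)² = (-1×0.0679)² = 0.00461
δP/P = √(0.0128) = 0.113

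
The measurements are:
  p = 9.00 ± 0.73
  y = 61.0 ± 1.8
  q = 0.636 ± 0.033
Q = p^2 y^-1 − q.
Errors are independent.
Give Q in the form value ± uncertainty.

0.692 ± 0.221

Let w = p^2·y^-1 = 1.33. δw/w = √((2·δp/p)² + (-1·δy/y)²) = √(0.0263 + 0.000871) = 0.165, so δw = 0.219.
Q = w − q: δQ = √(δw² + δq²) = √(0.0479 + 0.00109) = 0.221
Q = 0.692.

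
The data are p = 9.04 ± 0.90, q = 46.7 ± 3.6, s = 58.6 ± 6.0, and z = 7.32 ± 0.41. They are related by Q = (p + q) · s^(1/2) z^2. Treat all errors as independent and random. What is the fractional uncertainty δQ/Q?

0.140

Let u = p + q = 55.7. δu = √(δp² + δq²) = √(0.810 + 13.0) = 3.71, so δu/u = 0.0666.
Q is then a monomial in u, s, z:
δQ/Q = √((δu/u)² + (½·δs/s)² + (2·δz/z)²) = √(0.00443 + 0.00262 + 0.0125) = 0.140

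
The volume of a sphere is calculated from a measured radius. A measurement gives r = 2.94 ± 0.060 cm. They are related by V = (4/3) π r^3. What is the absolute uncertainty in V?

V ∝ r^3, so δV/V = |3| · δr/r = 3 × 0.0204 = 0.0612.
V = 106 cm^3, so δV = 0.0612 × 106 = 6.52 cm^3.

6.52 cm^3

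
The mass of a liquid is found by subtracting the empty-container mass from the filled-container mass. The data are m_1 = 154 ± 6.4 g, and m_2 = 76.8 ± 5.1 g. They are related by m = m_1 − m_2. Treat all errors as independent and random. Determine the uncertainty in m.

m is a linear combination, so absolute uncertainties add in quadrature:
  (δm_1)² = 41.0;  (δm_2)² = 26.0
δm = √(67.0) = 8.18 g

8.18 g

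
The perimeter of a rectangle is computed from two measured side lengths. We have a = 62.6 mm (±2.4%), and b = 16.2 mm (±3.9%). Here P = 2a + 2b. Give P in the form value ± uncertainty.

158 ± 3.26 mm

Sums and differences: (δP)² = Σ (cᵢ δxᵢ)².
  (2·δa)² = 9.03;  (2·δb)² = 1.60
δP = √(10.6) = 3.26 mm
P = 158 mm.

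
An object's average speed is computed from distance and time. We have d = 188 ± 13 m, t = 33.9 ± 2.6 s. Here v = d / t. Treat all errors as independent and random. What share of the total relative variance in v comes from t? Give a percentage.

(δv/v)² = (1·δd/d)² + (-1·δt/t)²
  d term: (1×0.0691)² = 0.00478
  t term: (-1×0.0767)² = 0.00588
Total = 0.0107. Share from t = 0.00588/0.0107 = 0.552.

55.2%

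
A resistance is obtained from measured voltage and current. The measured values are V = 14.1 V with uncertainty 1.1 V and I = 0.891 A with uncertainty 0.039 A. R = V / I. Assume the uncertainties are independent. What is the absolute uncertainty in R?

1.42 Ω

For a monomial R ∝ V, I^-1, fractional errors add in quadrature:
  (1·δV/V)² = (1×0.0780)² = 0.00609;  (-1·δI/I)² = (-1×0.0438)² = 0.00192
δR/R = √(0.00800) = 0.0895
R = 15.8 Ω, so δR = 0.0895 × 15.8 = 1.42 Ω.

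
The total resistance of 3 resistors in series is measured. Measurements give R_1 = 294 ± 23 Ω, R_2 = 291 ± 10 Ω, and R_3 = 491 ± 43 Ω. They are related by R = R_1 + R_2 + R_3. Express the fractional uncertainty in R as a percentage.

4.63%

Absolute uncertainties add in quadrature for a linear combination:
  (δR_1)² = 529;  (δR_2)² = 100;  (δR_3)² = 1850
δR = √(2480) = 49.8 Ω
R = 1080 Ω, so δR/R = 49.8/1080 = 0.0463.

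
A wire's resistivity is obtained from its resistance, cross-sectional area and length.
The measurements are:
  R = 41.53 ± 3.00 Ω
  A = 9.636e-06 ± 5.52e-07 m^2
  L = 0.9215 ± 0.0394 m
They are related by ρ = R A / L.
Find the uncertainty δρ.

Relative error in a monomial: (δρ/ρ)² = Σ (nᵢ · δxᵢ/xᵢ)².
  (1·δR/R)² = (1×0.0722)² = 0.00522;  (1·δA/A)² = (1×0.0573)² = 0.00328;  (-1·δL/L)² = (-1×0.0428)² = 0.00183
δρ/ρ = √(0.0103) = 0.102
ρ = 0.0004343 Ω·m, so δρ = 0.102 × 0.0004343 = 4.41e-05 Ω·m.

4.41e-05 Ω·m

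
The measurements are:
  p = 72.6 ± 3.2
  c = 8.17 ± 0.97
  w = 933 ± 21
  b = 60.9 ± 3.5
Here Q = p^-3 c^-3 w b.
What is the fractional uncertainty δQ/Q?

0.385

Products/powers → add relative errors in quadrature, weighted by exponent:
  (-3·δp/p)² = (-3×0.0441)² = 0.0175;  (-3·δc/c)² = (-3×0.119)² = 0.127;  (1·δw/w)² = (1×0.0225)² = 0.000507;  (1·δb/b)² = (1×0.0575)² = 0.00330
δQ/Q = √(0.148) = 0.385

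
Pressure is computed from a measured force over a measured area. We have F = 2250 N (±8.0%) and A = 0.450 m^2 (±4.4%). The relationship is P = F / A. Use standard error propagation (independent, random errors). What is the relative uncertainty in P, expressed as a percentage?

Products/powers → add relative errors in quadrature, weighted by exponent:
  (1·δF/F)² = (1×0.0800)² = 0.00640;  (-1·δA/A)² = (-1×0.0440)² = 0.00194
δP/P = √(0.00834) = 0.0913

9.13%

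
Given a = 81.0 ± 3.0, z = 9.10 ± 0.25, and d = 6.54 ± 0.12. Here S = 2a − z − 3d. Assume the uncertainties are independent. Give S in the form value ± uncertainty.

For a sum/difference, combine absolute errors in quadrature:
  (2·δa)² = 36.0;  (δz)² = 0.0625;  (3·δd)² = 0.130
δS = √(36.2) = 6.02
S = 133.

133 ± 6.02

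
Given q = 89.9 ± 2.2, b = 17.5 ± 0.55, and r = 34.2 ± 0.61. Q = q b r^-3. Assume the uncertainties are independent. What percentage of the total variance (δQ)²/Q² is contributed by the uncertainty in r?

(δQ/Q)² = (1·δq/q)² + (1·δb/b)² + (-3·δr/r)²
  q term: (1×0.0245)² = 0.000599
  b term: (1×0.0314)² = 0.000988
  r term: (-3×0.0178)² = 0.00286
Total = 0.00445. Share from r = 0.00286/0.00445 = 0.643.

64.3%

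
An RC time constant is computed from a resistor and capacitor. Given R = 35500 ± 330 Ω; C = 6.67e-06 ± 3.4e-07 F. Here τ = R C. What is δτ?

Since τ is a product/quotient, work with relative uncertainties:
  (1·δR/R)² = (1×0.00930)² = 8.64e-05;  (1·δC/C)² = (1×0.0510)² = 0.00260
δτ/τ = √(0.00268) = 0.0518
τ = 0.237 s, so δτ = 0.0518 × 0.237 = 0.0123 s.

0.0123 s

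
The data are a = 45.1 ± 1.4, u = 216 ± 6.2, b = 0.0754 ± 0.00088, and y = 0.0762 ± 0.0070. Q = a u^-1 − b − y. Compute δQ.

0.0113

Let p = a·u^-1 = 0.209. δp/p = √((1·δa/a)² + (-1·δu/u)²) = √(0.000964 + 0.000824) = 0.0423, so δp = 0.00883.
Q = p − b − y: δQ = √(δp² + δb² + δy²) = √(7.79e-05 + 7.74e-07 + 4.9e-05) = 0.0113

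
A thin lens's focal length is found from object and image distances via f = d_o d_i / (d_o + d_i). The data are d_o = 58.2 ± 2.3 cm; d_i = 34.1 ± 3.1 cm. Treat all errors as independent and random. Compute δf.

1.27 cm

∂f/∂d_o = (d_i/(d_o+d_i))² = 0.136;  ∂f/∂d_i = (d_o/(d_o+d_i))² = 0.398
δf = √((∂f/∂d_o · δd_o)² + (∂f/∂d_i · δd_i)²) = √(0.0986 + 1.52) = 1.27 cm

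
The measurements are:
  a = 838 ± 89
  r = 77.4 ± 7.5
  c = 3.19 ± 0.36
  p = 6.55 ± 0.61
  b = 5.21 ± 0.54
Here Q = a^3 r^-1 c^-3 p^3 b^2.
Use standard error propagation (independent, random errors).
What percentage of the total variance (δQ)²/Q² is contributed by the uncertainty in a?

29.3%

(δQ/Q)² = (3·δa/a)² + (-1·δr/r)² + (-3·δc/c)² + (3·δp/p)² + (2·δb/b)²
  a term: (3×0.106)² = 0.102
  r term: (-1×0.0969)² = 0.00939
  c term: (-3×0.113)² = 0.115
  p term: (3×0.0931)² = 0.0781
  b term: (2×0.104)² = 0.0430
Total = 0.347. Share from a = 0.102/0.347 = 0.293.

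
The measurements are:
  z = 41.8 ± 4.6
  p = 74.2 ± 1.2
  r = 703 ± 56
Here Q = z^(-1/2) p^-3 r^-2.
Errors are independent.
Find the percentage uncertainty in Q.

17.5%

Products/powers → add relative errors in quadrature, weighted by exponent:
  (−½·δz/z)² = (-0.5×0.110)² = 0.00303;  (-3·δp/p)² = (-3×0.0162)² = 0.00235;  (-2·δr/r)² = (-2×0.0797)² = 0.0254
δQ/Q = √(0.0308) = 0.175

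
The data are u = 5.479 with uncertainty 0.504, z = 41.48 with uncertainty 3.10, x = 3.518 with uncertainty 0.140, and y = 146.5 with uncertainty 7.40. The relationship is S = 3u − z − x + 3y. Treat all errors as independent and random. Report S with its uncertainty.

410.9 ± 22.5

S is a linear combination, so absolute uncertainties add in quadrature:
  (3·δu)² = 2.29;  (δz)² = 9.61;  (δx)² = 0.0196;  (3·δy)² = 493
δS = √(505) = 22.5
S = 410.9.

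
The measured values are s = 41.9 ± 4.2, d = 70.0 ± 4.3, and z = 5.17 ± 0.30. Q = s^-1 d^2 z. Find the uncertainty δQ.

102

Relative error in a monomial: (δQ/Q)² = Σ (nᵢ · δxᵢ/xᵢ)².
  (-1·δs/s)² = (-1×0.100)² = 0.0100;  (2·δd/d)² = (2×0.0614)² = 0.0151;  (1·δz/z)² = (1×0.0580)² = 0.00337
δQ/Q = √(0.0285) = 0.169
Q = 605, so δQ = 0.169 × 605 = 102.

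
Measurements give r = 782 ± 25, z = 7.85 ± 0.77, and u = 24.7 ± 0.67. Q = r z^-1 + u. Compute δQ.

Let p = r·z^-1 = 99.6. δp/p = √((1·δr/r)² + (-1·δz/z)²) = √(0.00102 + 0.00962) = 0.103, so δp = 10.3.
Q = p + u: δQ = √(δp² + δu²) = √(106 + 0.449) = 10.3

10.3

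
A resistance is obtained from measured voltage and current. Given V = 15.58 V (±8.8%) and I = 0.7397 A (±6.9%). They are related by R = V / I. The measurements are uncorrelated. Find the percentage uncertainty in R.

11.2%

Since R is a product/quotient, work with relative uncertainties:
  (1·δV/V)² = (1×0.0880)² = 0.00774;  (-1·δI/I)² = (-1×0.0690)² = 0.00476
δR/R = √(0.0125) = 0.112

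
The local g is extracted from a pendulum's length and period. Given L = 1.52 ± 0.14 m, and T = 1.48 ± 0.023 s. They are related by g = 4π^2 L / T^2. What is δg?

2.66 m/s^2

For a monomial g ∝ L, T^-2, fractional errors add in quadrature:
  (1·δL/L)² = (1×0.0921)² = 0.00848;  (-2·δT/T)² = (-2×0.0155)² = 0.000966
δg/g = √(0.00945) = 0.0972
g = 27.4 m/s^2, so δg = 0.0972 × 27.4 = 2.66 m/s^2.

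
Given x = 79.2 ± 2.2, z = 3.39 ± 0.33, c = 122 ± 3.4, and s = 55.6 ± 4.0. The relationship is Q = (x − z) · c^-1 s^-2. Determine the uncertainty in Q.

Let u = x − z = 75.8. δu = √(δx² + δz²) = √(4.84 + 0.109) = 2.22, so δu/u = 0.0293.
Q is then a monomial in u, c, s:
δQ/Q = √((δu/u)² + (-1·δc/c)² + (-2·δs/s)²) = √(0.000861 + 0.000777 + 0.0207) = 0.149
Q = 0.000201, so δQ = 0.149 × 0.000201 = 3e-05.

3e-05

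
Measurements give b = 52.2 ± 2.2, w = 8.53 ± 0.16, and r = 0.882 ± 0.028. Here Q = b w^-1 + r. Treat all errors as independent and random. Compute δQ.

0.284

Let p = b·w^-1 = 6.12. δp/p = √((1·δb/b)² + (-1·δw/w)²) = √(0.00178 + 0.000352) = 0.0461, so δp = 0.282.
Q = p + r: δQ = √(δp² + δr²) = √(0.0797 + 0.000784) = 0.284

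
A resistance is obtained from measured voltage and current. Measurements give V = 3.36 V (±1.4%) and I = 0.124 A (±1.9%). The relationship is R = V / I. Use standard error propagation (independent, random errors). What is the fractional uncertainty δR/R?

0.0236

Since R is a product/quotient, work with relative uncertainties:
  (1·δV/V)² = (1×0.0140)² = 0.000196;  (-1·δI/I)² = (-1×0.0190)² = 0.000361
δR/R = √(0.000557) = 0.0236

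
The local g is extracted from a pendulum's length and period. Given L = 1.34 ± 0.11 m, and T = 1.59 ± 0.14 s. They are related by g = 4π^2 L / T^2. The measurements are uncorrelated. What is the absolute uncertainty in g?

For a monomial g ∝ L, T^-2, fractional errors add in quadrature:
  (1·δL/L)² = (1×0.0821)² = 0.00674;  (-2·δT/T)² = (-2×0.0881)² = 0.0310
δg/g = √(0.0378) = 0.194
g = 20.9 m/s^2, so δg = 0.194 × 20.9 = 4.07 m/s^2.

4.07 m/s^2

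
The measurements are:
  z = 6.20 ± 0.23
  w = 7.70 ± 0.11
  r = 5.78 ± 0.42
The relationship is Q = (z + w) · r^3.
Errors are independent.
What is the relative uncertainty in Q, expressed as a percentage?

Let u = z + w = 13.9. δu = √(δz² + δw²) = √(0.0529 + 0.0121) = 0.255, so δu/u = 0.0183.
Q is then a monomial in u, r:
δQ/Q = √((δu/u)² + (3·δr/r)²) = √(0.000336 + 0.0475) = 0.219

21.9%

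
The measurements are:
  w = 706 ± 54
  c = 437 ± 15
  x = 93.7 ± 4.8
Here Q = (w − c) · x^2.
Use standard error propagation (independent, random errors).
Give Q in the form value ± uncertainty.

Let u = w − c = 269. δu = √(δw² + δc²) = √(2920 + 225) = 56.0, so δu/u = 0.208.
Q is then a monomial in u, x:
δQ/Q = √((δu/u)² + (2·δx/x)²) = √(0.0434 + 0.0105) = 0.232
Q = 2.36e+06, so δQ = 0.232 × 2.36e+06 = 5.48e+05.

(2.36 ± 0.548) × 10^6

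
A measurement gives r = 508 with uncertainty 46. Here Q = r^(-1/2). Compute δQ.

0.00201

Products/powers → add relative errors in quadrature, weighted by exponent:
  (−½·δr/r)² = (-0.5×0.0906)² = 0.00205
δQ/Q = √(0.00205) = 0.0453
Q = 0.0444, so δQ = 0.0453 × 0.0444 = 0.00201.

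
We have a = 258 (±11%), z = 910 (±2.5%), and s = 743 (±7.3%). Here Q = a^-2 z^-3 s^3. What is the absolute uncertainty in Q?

Q is a product of powers, so relative uncertainties combine in quadrature:
  (-2·δa/a)² = (-2×0.110)² = 0.0484;  (-3·δz/z)² = (-3×0.0250)² = 0.00563;  (3·δs/s)² = (3×0.0730)² = 0.0480
δQ/Q = √(0.102) = 0.319
Q = 8.18e-06, so δQ = 0.319 × 8.18e-06 = 2.61e-06.

2.61e-06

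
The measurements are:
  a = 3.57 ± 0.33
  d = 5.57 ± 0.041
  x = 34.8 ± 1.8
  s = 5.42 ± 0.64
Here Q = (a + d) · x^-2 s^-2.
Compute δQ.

6.69e-05

Let u = a + d = 9.14. δu = √(δa² + δd²) = √(0.109 + 0.00168) = 0.333, so δu/u = 0.0364.
Q is then a monomial in u, x, s:
δQ/Q = √((δu/u)² + (-2·δx/x)² + (-2·δs/s)²) = √(0.00132 + 0.0107 + 0.0558) = 0.260
Q = 0.000257, so δQ = 0.260 × 0.000257 = 6.69e-05.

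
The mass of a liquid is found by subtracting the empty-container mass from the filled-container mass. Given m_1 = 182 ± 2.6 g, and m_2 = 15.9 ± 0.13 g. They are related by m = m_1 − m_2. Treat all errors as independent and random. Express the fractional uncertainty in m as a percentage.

m is a linear combination, so absolute uncertainties add in quadrature:
  (δm_1)² = 6.76;  (δm_2)² = 0.0169
δm = √(6.78) = 2.60 g
m = 166 g, so δm/m = 2.60/166 = 0.0157.

1.57%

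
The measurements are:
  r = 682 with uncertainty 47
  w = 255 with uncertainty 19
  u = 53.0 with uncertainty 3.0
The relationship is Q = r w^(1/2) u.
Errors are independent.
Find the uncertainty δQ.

55800

Products/powers → add relative errors in quadrature, weighted by exponent:
  (1·δr/r)² = (1×0.0689)² = 0.00475;  (½·δw/w)² = (0.5×0.0745)² = 0.00139;  (1·δu/u)² = (1×0.0566)² = 0.00320
δQ/Q = √(0.00934) = 0.0966
Q = 5.77e+05, so δQ = 0.0966 × 5.77e+05 = 55800.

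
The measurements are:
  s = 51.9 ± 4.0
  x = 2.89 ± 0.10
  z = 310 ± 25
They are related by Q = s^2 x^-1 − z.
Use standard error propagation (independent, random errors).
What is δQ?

Let p = s^2·x^-1 = 932. δp/p = √((2·δs/s)² + (-1·δx/x)²) = √(0.0238 + 0.00120) = 0.158, so δp = 147.
Q = p − z: δQ = √(δp² + δz²) = √(21700 + 625) = 149

149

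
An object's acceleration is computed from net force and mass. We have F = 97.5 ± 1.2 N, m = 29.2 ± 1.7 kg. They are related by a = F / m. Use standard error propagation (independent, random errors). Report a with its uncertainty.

3.34 ± 0.199 m/s^2

Each factor contributes (exponent × relative error)² to (δa/a)²:
  (1·δF/F)² = (1×0.0123)² = 0.000151;  (-1·δm/m)² = (-1×0.0582)² = 0.00339
δa/a = √(0.00354) = 0.0595
a = 3.34 m/s^2, so δa = 0.0595 × 3.34 = 0.199 m/s^2.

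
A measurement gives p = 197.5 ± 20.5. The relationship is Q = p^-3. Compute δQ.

Each factor contributes (exponent × relative error)² to (δQ/Q)²:
  (-3·δp/p)² = (-3×0.104)² = 0.0970
δQ/Q = √(0.0970) = 0.311
Q = 1.298e-07, so δQ = 0.311 × 1.298e-07 = 4.04e-08.

4.04e-08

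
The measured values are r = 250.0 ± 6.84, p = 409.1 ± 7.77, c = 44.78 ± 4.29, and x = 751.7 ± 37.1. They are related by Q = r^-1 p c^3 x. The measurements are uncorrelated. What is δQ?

Since Q is a product/quotient, work with relative uncertainties:
  (-1·δr/r)² = (-1×0.0274)² = 0.000749;  (1·δp/p)² = (1×0.0190)² = 0.000361;  (3·δc/c)² = (3×0.0958)² = 0.0826;  (1·δx/x)² = (1×0.0494)² = 0.00244
δQ/Q = √(0.0861) = 0.294
Q = 1.105e+08, so δQ = 0.294 × 1.105e+08 = 3.24e+07.

3.24e+07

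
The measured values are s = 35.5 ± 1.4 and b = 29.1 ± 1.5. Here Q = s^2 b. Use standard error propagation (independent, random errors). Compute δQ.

Q is a product of powers, so relative uncertainties combine in quadrature:
  (2·δs/s)² = (2×0.0394)² = 0.00622;  (1·δb/b)² = (1×0.0515)² = 0.00266
δQ/Q = √(0.00888) = 0.0942
Q = 36700, so δQ = 0.0942 × 36700 = 3460.

3460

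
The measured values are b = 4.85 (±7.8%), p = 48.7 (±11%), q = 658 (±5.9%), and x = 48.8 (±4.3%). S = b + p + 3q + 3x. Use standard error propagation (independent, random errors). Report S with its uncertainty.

2170 ± 117

S is a linear combination, so absolute uncertainties add in quadrature:
  (δb)² = 0.143;  (δp)² = 28.7;  (3·δq)² = 13600;  (3·δx)² = 39.6
δS = √(13600) = 117
S = 2170.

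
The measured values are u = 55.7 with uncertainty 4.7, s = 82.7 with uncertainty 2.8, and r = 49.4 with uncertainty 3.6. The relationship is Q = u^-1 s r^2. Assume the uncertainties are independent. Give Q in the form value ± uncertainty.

Each factor contributes (exponent × relative error)² to (δQ/Q)²:
  (-1·δu/u)² = (-1×0.0844)² = 0.00712;  (1·δs/s)² = (1×0.0339)² = 0.00115;  (2·δr/r)² = (2×0.0729)² = 0.0212
δQ/Q = √(0.0295) = 0.172
Q = 3620, so δQ = 0.172 × 3620 = 622.

3620 ± 622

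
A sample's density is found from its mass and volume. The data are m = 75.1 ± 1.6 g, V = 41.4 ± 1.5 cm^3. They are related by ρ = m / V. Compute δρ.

ρ is a product of powers, so relative uncertainties combine in quadrature:
  (1·δm/m)² = (1×0.0213)² = 0.000454;  (-1·δV/V)² = (-1×0.0362)² = 0.00131
δρ/ρ = √(0.00177) = 0.0420
ρ = 1.81 g/cm^3, so δρ = 0.0420 × 1.81 = 0.0762 g/cm^3.

0.0762 g/cm^3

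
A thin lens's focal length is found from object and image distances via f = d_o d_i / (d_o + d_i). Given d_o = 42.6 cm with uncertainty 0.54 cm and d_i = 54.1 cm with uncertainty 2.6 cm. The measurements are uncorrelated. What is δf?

0.532 cm

∂f/∂d_o = (d_i/(d_o+d_i))² = 0.313;  ∂f/∂d_i = (d_o/(d_o+d_i))² = 0.194
δf = √((∂f/∂d_o · δd_o)² + (∂f/∂d_i · δd_i)²) = √(0.0286 + 0.255) = 0.532 cm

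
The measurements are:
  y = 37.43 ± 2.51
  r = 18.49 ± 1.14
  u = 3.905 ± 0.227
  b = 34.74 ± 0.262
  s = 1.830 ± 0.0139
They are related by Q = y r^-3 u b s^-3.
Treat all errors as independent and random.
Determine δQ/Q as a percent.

Since Q is a product/quotient, work with relative uncertainties:
  (1·δy/y)² = (1×0.0671)² = 0.00450;  (-3·δr/r)² = (-3×0.0617)² = 0.0342;  (1·δu/u)² = (1×0.0581)² = 0.00338;  (1·δb/b)² = (1×0.00754)² = 5.69e-05;  (-3·δs/s)² = (-3×0.00760)² = 0.000519
δQ/Q = √(0.0427) = 0.207

20.7%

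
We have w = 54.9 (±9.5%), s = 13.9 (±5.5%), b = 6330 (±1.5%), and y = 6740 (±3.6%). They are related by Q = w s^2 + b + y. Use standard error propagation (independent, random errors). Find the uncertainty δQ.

Let p = w·s^2 = 10600. δp/p = √((1·δw/w)² + (2·δs/s)²) = √(0.00903 + 0.0121) = 0.145, so δp = 1540.
Q = p + b + y: δQ = √(δp² + δb² + δy²) = √(2.38e+06 + 9020 + 58900) = 1560

1560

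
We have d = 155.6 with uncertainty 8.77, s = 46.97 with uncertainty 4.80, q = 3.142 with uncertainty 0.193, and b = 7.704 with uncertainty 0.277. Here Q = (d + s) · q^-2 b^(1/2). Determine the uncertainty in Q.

Let u = d + s = 202.6. δu = √(δd² + δs²) = √(76.9 + 23.0) = 10.00, so δu/u = 0.0494.
Q is then a monomial in u, q, b:
δQ/Q = √((δu/u)² + (-2·δq/q)² + (½·δb/b)²) = √(0.00244 + 0.0151 + 0.000323) = 0.134
Q = 56.95, so δQ = 0.134 × 56.95 = 7.61.

7.61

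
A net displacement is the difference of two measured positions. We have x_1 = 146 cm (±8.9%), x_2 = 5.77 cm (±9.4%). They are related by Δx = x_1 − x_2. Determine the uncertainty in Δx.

Sums and differences: (δΔx)² = Σ (cᵢ δxᵢ)².
  (δx_1)² = 169;  (δx_2)² = 0.294
δΔx = √(169) = 13.0 cm

13.0 cm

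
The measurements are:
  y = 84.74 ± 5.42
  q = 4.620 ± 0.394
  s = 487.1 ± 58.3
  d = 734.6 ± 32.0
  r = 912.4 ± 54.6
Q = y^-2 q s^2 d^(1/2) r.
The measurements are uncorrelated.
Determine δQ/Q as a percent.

29.2%

Each factor contributes (exponent × relative error)² to (δQ/Q)²:
  (-2·δy/y)² = (-2×0.0640)² = 0.0164;  (1·δq/q)² = (1×0.0853)² = 0.00727;  (2·δs/s)² = (2×0.120)² = 0.0573;  (½·δd/d)² = (0.5×0.0436)² = 0.000474;  (1·δr/r)² = (1×0.0598)² = 0.00358
δQ/Q = √(0.0850) = 0.292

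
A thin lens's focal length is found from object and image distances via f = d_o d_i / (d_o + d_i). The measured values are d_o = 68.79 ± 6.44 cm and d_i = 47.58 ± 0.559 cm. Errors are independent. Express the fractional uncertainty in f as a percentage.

3.89%

∂f/∂d_o = (d_i/(d_o+d_i))² = 0.167;  ∂f/∂d_i = (d_o/(d_o+d_i))² = 0.349
δf = √((∂f/∂d_o · δd_o)² + (∂f/∂d_i · δd_i)²) = √(1.16 + 0.0382) = 1.09 cm
f = 28.13 cm, so δf/f = 1.09/28.13 = 0.0389.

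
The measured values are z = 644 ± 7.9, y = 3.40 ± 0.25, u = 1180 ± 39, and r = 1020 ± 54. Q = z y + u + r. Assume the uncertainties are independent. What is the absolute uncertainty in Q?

Let p = z·y = 2190. δp/p = √((1·δz/z)² + (1·δy/y)²) = √(0.000150 + 0.00541) = 0.0745, so δp = 163.
Q = p + u + r: δQ = √(δp² + δu² + δr²) = √(26600 + 1520 + 2920) = 176

176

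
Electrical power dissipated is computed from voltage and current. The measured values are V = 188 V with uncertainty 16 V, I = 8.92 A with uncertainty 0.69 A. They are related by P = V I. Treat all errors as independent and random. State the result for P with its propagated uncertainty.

1680 ± 193 W

For a monomial P ∝ V, I, fractional errors add in quadrature:
  (1·δV/V)² = (1×0.0851)² = 0.00724;  (1·δI/I)² = (1×0.0774)² = 0.00598
δP/P = √(0.0132) = 0.115
P = 1680 W, so δP = 0.115 × 1680 = 193 W.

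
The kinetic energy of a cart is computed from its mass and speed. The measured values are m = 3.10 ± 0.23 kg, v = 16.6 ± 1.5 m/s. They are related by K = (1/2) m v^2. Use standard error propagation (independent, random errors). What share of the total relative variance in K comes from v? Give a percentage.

85.6%

(δK/K)² = (1·δm/m)² + (2·δv/v)²
  m term: (1×0.0742)² = 0.00550
  v term: (2×0.0904)² = 0.0327
Total = 0.0382. Share from v = 0.0327/0.0382 = 0.856.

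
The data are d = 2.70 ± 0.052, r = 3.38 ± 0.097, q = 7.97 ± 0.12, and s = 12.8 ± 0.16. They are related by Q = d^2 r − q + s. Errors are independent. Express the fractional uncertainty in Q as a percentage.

4.07%

Let p = d^2·r = 24.6. δp/p = √((2·δd/d)² + (1·δr/r)²) = √(0.00148 + 0.000824) = 0.0480, so δp = 1.18.
Q = p − q + s: δQ = √(δp² + δq² + δs²) = √(1.40 + 0.0144 + 0.0256) = 1.20
Q = 29.5, so δQ/Q = 1.20/29.5 = 0.0407.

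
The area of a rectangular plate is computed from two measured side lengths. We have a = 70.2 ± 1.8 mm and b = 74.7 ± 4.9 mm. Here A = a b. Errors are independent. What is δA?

Relative error in a monomial: (δA/A)² = Σ (nᵢ · δxᵢ/xᵢ)².
  (1·δa/a)² = (1×0.0256)² = 0.000657;  (1·δb/b)² = (1×0.0656)² = 0.00430
δA/A = √(0.00496) = 0.0704
A = 5240 mm^2, so δA = 0.0704 × 5240 = 369 mm^2.

369 mm^2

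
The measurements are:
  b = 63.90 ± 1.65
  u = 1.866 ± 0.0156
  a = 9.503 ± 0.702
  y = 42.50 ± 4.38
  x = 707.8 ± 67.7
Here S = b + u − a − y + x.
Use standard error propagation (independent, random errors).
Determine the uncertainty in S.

67.9

S is a linear combination, so absolute uncertainties add in quadrature:
  (δb)² = 2.72;  (δu)² = 0.000243;  (δa)² = 0.493;  (δy)² = 19.2;  (δx)² = 4580
δS = √(4610) = 67.9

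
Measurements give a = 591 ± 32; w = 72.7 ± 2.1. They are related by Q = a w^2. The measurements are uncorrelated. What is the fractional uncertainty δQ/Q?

For a monomial Q ∝ a, w^2, fractional errors add in quadrature:
  (1·δa/a)² = (1×0.0541)² = 0.00293;  (2·δw/w)² = (2×0.0289)² = 0.00334
δQ/Q = √(0.00627) = 0.0792

0.0792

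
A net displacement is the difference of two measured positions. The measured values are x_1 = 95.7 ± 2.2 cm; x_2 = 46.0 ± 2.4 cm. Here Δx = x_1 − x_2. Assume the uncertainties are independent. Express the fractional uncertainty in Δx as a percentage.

6.55%

Each term contributes (cᵢ δxᵢ)² to (δΔx)²:
  (δx_1)² = 4.84;  (δx_2)² = 5.76
δΔx = √(10.6) = 3.26 cm
Δx = 49.7 cm, so δΔx/Δx = 3.26/49.7 = 0.0655.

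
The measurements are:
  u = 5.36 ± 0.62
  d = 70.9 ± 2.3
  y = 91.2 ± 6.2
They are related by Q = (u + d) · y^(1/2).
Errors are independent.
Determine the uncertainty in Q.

33.6

Let w = u + d = 76.3. δw = √(δu² + δd²) = √(0.384 + 5.29) = 2.38, so δw/w = 0.0312.
Q is then a monomial in w, y:
δQ/Q = √((δw/w)² + (½·δy/y)²) = √(0.000976 + 0.00116) = 0.0462
Q = 728, so δQ = 0.0462 × 728 = 33.6.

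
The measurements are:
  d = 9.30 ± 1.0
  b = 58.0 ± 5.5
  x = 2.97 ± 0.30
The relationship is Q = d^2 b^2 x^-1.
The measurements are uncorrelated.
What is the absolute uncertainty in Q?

29800

Since Q is a product/quotient, work with relative uncertainties:
  (2·δd/d)² = (2×0.108)² = 0.0462;  (2·δb/b)² = (2×0.0948)² = 0.0360;  (-1·δx/x)² = (-1×0.101)² = 0.0102
δQ/Q = √(0.0924) = 0.304
Q = 98000, so δQ = 0.304 × 98000 = 29800.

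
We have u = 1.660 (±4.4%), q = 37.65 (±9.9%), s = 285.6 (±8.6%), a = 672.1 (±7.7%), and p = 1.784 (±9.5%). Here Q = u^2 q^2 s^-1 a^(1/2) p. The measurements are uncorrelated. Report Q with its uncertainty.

632.6 ± 161

Since Q is a product/quotient, work with relative uncertainties:
  (2·δu/u)² = (2×0.0440)² = 0.00774;  (2·δq/q)² = (2×0.0990)² = 0.0392;  (-1·δs/s)² = (-1×0.0860)² = 0.00740;  (½·δa/a)² = (0.5×0.0770)² = 0.00148;  (1·δp/p)² = (1×0.0950)² = 0.00902
δQ/Q = √(0.0649) = 0.255
Q = 632.6, so δQ = 0.255 × 632.6 = 161.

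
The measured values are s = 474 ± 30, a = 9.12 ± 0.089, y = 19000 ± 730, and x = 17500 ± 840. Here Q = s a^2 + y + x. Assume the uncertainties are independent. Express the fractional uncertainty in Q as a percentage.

3.74%

Let p = s·a^2 = 39400. δp/p = √((1·δs/s)² + (2·δa/a)²) = √(0.00401 + 0.000381) = 0.0662, so δp = 2610.
Q = p + y + x: δQ = √(δp² + δy² + δx²) = √(6.82e+06 + 5.33e+05 + 7.06e+05) = 2840
Q = 75900, so δQ/Q = 2840/75900 = 0.0374.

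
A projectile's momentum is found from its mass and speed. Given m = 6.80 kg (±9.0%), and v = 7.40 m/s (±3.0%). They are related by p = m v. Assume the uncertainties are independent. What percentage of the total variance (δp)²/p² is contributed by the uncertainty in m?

90.0%

(δp/p)² = (1·δm/m)² + (1·δv/v)²
  m term: (1×0.0900)² = 0.00810
  v term: (1×0.0300)² = 0.000900
Total = 0.00900. Share from m = 0.00810/0.00900 = 0.900.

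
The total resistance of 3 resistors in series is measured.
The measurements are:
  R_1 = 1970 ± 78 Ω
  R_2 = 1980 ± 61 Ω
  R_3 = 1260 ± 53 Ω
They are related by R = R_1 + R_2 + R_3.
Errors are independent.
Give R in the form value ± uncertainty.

5210 ± 112 Ω

For a sum/difference, combine absolute errors in quadrature:
  (δR_1)² = 6080;  (δR_2)² = 3720;  (δR_3)² = 2810
δR = √(12600) = 112 Ω
R = 5210 Ω.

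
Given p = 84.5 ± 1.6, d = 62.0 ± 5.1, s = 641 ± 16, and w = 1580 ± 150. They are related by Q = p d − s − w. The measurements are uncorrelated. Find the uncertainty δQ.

467

Let h = p·d = 5240. δh/h = √((1·δp/p)² + (1·δd/d)²) = √(0.000359 + 0.00677) = 0.0844, so δh = 442.
Q = h − s − w: δQ = √(δh² + δs² + δw²) = √(1.96e+05 + 256 + 22500) = 467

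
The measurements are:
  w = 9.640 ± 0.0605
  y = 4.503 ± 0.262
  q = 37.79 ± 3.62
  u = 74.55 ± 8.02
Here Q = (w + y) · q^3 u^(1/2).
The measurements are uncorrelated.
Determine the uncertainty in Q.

1.93e+06

Let h = w + y = 14.14. δh = √(δw² + δy²) = √(0.00366 + 0.0686) = 0.269, so δh/h = 0.0190.
Q is then a monomial in h, q, u:
δQ/Q = √((δh/h)² + (3·δq/q)² + (½·δu/u)²) = √(0.000361 + 0.0826 + 0.00289) = 0.293
Q = 6.59e+06, so δQ = 0.293 × 6.59e+06 = 1.93e+06.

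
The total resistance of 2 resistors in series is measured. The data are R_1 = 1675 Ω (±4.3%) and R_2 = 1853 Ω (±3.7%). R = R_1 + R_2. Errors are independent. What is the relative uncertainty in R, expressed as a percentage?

R is a linear combination, so absolute uncertainties add in quadrature:
  (δR_1)² = 5190;  (δR_2)² = 4700
δR = √(9890) = 99.4 Ω
R = 3528 Ω, so δR/R = 99.4/3528 = 0.0282.

2.82%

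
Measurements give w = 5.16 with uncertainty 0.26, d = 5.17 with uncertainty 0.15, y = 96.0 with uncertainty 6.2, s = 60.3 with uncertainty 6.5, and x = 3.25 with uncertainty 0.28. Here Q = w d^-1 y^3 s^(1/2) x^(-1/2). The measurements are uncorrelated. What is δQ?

Each factor contributes (exponent × relative error)² to (δQ/Q)²:
  (1·δw/w)² = (1×0.0504)² = 0.00254;  (-1·δd/d)² = (-1×0.0290)² = 0.000842;  (3·δy/y)² = (3×0.0646)² = 0.0375;  (½·δs/s)² = (0.5×0.108)² = 0.00290;  (−½·δx/x)² = (-0.5×0.0862)² = 0.00186
δQ/Q = √(0.0457) = 0.214
Q = 3.8e+06, so δQ = 0.214 × 3.8e+06 = 8.13e+05.

8.13e+05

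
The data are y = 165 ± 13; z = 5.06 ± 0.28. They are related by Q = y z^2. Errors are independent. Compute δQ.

574

Products/powers → add relative errors in quadrature, weighted by exponent:
  (1·δy/y)² = (1×0.0788)² = 0.00621;  (2·δz/z)² = (2×0.0553)² = 0.0122
δQ/Q = √(0.0185) = 0.136
Q = 4220, so δQ = 0.136 × 4220 = 574.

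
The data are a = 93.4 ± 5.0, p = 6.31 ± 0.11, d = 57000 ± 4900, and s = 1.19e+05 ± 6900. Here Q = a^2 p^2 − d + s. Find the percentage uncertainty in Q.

Let w = a^2·p^2 = 3.47e+05. δw/w = √((2·δa/a)² + (2·δp/p)²) = √(0.0115 + 0.00122) = 0.113, so δw = 39100.
Q = w − d + s: δQ = √(δw² + δd² + δs²) = √(1.53e+09 + 2.4e+07 + 4.76e+07) = 40000
Q = 4.09e+05, so δQ/Q = 40000/4.09e+05 = 0.0978.

9.78%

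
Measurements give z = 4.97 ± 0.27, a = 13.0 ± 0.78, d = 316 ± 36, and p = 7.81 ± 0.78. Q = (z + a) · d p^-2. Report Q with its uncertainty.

93.1 ± 21.8

Let u = z + a = 18.0. δu = √(δz² + δa²) = √(0.0729 + 0.608) = 0.825, so δu/u = 0.0459.
Q is then a monomial in u, d, p:
δQ/Q = √((δu/u)² + (1·δd/d)² + (-2·δp/p)²) = √(0.00211 + 0.0130 + 0.0399) = 0.234
Q = 93.1, so δQ = 0.234 × 93.1 = 21.8.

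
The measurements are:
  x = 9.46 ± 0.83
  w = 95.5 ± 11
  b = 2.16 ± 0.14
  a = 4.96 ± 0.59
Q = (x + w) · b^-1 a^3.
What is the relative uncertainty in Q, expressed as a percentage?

Let u = x + w = 105. δu = √(δx² + δw²) = √(0.689 + 121) = 11.0, so δu/u = 0.105.
Q is then a monomial in u, b, a:
δQ/Q = √((δu/u)² + (-1·δb/b)² + (3·δa/a)²) = √(0.0110 + 0.00420 + 0.127) = 0.378

37.8%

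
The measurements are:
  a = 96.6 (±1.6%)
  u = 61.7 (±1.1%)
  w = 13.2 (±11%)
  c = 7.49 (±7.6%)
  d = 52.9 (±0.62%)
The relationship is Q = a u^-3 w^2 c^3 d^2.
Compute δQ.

Since Q is a product/quotient, work with relative uncertainties:
  (1·δa/a)² = (1×0.0160)² = 0.000256;  (-3·δu/u)² = (-3×0.0110)² = 0.00109;  (2·δw/w)² = (2×0.110)² = 0.0484;  (3·δc/c)² = (3×0.0760)² = 0.0520;  (2·δd/d)² = (2×0.00620)² = 0.000154
δQ/Q = √(0.102) = 0.319
Q = 84300, so δQ = 0.319 × 84300 = 26900.

26900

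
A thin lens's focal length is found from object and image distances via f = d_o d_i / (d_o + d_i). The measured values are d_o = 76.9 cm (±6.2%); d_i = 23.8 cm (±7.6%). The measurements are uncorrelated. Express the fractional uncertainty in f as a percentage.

∂f/∂d_o = (d_i/(d_o+d_i))² = 0.0559;  ∂f/∂d_i = (d_o/(d_o+d_i))² = 0.583
δf = √((∂f/∂d_o · δd_o)² + (∂f/∂d_i · δd_i)²) = √(0.0709 + 1.11) = 1.09 cm
f = 18.2 cm, so δf/f = 1.09/18.2 = 0.0599.

5.99%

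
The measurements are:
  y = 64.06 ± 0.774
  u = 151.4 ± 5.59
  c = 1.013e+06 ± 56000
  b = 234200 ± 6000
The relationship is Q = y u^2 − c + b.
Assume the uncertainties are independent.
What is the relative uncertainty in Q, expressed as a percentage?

17.9%

Let p = y·u^2 = 1.468e+06. δp/p = √((1·δy/y)² + (2·δu/u)²) = √(0.000146 + 0.00545) = 0.0748, so δp = 1.1e+05.
Q = p − c + b: δQ = √(δp² + δc² + δb²) = √(1.21e+10 + 3.14e+09 + 3.6e+07) = 1.23e+05
Q = 689600, so δQ/Q = 1.23e+05/689600 = 0.179.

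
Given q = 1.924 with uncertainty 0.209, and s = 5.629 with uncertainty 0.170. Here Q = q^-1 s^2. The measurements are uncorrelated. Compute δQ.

Since Q is a product/quotient, work with relative uncertainties:
  (-1·δq/q)² = (-1×0.109)² = 0.0118;  (2·δs/s)² = (2×0.0302)² = 0.00365
δQ/Q = √(0.0154) = 0.124
Q = 16.47, so δQ = 0.124 × 16.47 = 2.05.

2.05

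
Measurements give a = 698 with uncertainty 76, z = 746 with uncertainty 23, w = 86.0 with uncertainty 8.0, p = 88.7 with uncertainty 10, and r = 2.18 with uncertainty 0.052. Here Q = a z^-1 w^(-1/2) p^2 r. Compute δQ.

Products/powers → add relative errors in quadrature, weighted by exponent:
  (1·δa/a)² = (1×0.109)² = 0.0119;  (-1·δz/z)² = (-1×0.0308)² = 0.000951;  (−½·δw/w)² = (-0.5×0.0930)² = 0.00216;  (2·δp/p)² = (2×0.113)² = 0.0508;  (1·δr/r)² = (1×0.0239)² = 0.000569
δQ/Q = √(0.0664) = 0.258
Q = 1730, so δQ = 0.258 × 1730 = 446.

446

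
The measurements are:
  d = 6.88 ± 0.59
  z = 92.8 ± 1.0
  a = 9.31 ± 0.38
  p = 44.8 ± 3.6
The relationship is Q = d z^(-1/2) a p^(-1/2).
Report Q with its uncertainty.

Q is a product of powers, so relative uncertainties combine in quadrature:
  (1·δd/d)² = (1×0.0858)² = 0.00735;  (−½·δz/z)² = (-0.5×0.0108)² = 2.9e-05;  (1·δa/a)² = (1×0.0408)² = 0.00167;  (−½·δp/p)² = (-0.5×0.0804)² = 0.00161
δQ/Q = √(0.0107) = 0.103
Q = 0.993, so δQ = 0.103 × 0.993 = 0.103.

0.993 ± 0.103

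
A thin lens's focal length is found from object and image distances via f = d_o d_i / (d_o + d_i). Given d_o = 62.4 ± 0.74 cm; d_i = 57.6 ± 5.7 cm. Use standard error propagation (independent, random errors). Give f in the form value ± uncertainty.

∂f/∂d_o = (d_i/(d_o+d_i))² = 0.230;  ∂f/∂d_i = (d_o/(d_o+d_i))² = 0.270
δf = √((∂f/∂d_o · δd_o)² + (∂f/∂d_i · δd_i)²) = √(0.0291 + 2.38) = 1.55 cm
f = 30.0 cm.

30.0 ± 1.55 cm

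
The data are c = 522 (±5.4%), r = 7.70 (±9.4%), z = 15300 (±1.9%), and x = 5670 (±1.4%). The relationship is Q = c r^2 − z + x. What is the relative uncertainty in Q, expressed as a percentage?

Let p = c·r^2 = 30900. δp/p = √((1·δc/c)² + (2·δr/r)²) = √(0.00292 + 0.0353) = 0.196, so δp = 6050.
Q = p − z + x: δQ = √(δp² + δz² + δx²) = √(3.66e+07 + 84500 + 6300) = 6060
Q = 21300, so δQ/Q = 6060/21300 = 0.284.

28.4%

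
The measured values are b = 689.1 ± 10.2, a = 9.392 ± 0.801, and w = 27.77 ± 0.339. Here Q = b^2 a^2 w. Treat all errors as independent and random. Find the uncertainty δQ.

2.02e+08

Since Q is a product/quotient, work with relative uncertainties:
  (2·δb/b)² = (2×0.0148)² = 0.000876;  (2·δa/a)² = (2×0.0853)² = 0.0291;  (1·δw/w)² = (1×0.0122)² = 0.000149
δQ/Q = √(0.0301) = 0.174
Q = 1.163e+09, so δQ = 0.174 × 1.163e+09 = 2.02e+08.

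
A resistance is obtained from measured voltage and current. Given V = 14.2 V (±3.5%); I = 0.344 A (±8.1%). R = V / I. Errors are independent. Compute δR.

3.64 Ω

R is a product of powers, so relative uncertainties combine in quadrature:
  (1·δV/V)² = (1×0.0350)² = 0.00123;  (-1·δI/I)² = (-1×0.0810)² = 0.00656
δR/R = √(0.00779) = 0.0882
R = 41.3 Ω, so δR = 0.0882 × 41.3 = 3.64 Ω.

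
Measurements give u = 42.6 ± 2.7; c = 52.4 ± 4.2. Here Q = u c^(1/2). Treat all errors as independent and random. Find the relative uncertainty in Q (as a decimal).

0.0750

Since Q is a product/quotient, work with relative uncertainties:
  (1·δu/u)² = (1×0.0634)² = 0.00402;  (½·δc/c)² = (0.5×0.0802)² = 0.00161
δQ/Q = √(0.00562) = 0.0750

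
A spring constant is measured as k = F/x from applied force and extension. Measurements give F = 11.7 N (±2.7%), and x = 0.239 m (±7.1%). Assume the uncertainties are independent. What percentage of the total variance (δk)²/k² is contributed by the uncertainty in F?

12.6%

(δk/k)² = (1·δF/F)² + (-1·δx/x)²
  F term: (1×0.0270)² = 0.000729
  x term: (-1×0.0710)² = 0.00504
Total = 0.00577. Share from F = 0.000729/0.00577 = 0.126.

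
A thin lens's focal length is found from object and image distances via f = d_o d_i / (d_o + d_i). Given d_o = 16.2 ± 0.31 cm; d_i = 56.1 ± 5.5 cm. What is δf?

0.333 cm

∂f/∂d_o = (d_i/(d_o+d_i))² = 0.602;  ∂f/∂d_i = (d_o/(d_o+d_i))² = 0.0502
δf = √((∂f/∂d_o · δd_o)² + (∂f/∂d_i · δd_i)²) = √(0.0348 + 0.0762) = 0.333 cm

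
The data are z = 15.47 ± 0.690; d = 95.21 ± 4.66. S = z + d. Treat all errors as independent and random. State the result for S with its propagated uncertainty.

Sums and differences: (δS)² = Σ (cᵢ δxᵢ)².
  (δz)² = 0.476;  (δd)² = 21.7
δS = √(22.2) = 4.71
S = 110.7.

110.7 ± 4.71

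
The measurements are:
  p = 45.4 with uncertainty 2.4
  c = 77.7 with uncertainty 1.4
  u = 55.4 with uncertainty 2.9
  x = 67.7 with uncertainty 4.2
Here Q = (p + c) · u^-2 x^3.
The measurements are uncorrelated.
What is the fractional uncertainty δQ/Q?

0.215

Let w = p + c = 123. δw = √(δp² + δc²) = √(5.76 + 1.96) = 2.78, so δw/w = 0.0226.
Q is then a monomial in w, u, x:
δQ/Q = √((δw/w)² + (-2·δu/u)² + (3·δx/x)²) = √(0.000509 + 0.0110 + 0.0346) = 0.215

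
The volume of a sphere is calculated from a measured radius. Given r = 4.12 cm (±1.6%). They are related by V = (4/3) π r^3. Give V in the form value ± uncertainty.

Since V is a product/quotient, work with relative uncertainties:
  (3·δr/r)² = (3×0.0160)² = 0.00230
δV/V = √(0.00230) = 0.0480
V = 293 cm^3, so δV = 0.0480 × 293 = 14.1 cm^3.

293 ± 14.1 cm^3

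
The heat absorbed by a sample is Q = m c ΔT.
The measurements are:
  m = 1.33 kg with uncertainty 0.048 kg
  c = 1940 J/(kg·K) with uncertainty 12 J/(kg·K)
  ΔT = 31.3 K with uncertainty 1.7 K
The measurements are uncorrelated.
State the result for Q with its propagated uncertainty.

Since Q is a product/quotient, work with relative uncertainties:
  (1·δm/m)² = (1×0.0361)² = 0.00130;  (1·δc/c)² = (1×0.00619)² = 3.83e-05;  (1·δΔT/ΔT)² = (1×0.0543)² = 0.00295
δQ/Q = √(0.00429) = 0.0655
Q = 80800 J, so δQ = 0.0655 × 80800 = 5290 J.

80800 ± 5290 J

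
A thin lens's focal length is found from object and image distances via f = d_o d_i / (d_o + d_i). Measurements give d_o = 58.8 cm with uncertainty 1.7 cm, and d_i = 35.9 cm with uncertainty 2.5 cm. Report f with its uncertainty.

22.3 ± 0.994 cm

∂f/∂d_o = (d_i/(d_o+d_i))² = 0.144;  ∂f/∂d_i = (d_o/(d_o+d_i))² = 0.386
δf = √((∂f/∂d_o · δd_o)² + (∂f/∂d_i · δd_i)²) = √(0.0597 + 0.929) = 0.994 cm
f = 22.3 cm.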